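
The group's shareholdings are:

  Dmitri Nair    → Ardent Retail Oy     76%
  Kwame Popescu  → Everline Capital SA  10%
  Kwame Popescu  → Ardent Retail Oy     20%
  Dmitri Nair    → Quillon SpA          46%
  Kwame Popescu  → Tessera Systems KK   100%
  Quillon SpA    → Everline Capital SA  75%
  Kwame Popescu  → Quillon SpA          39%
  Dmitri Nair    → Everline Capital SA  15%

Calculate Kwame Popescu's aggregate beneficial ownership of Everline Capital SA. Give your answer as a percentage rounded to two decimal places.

Kwame reaches Everline along 2 paths.
Direct stake: 10% = 10%.
Via Quillon: 39% × 75% = 29.25%.
Total: 10% + 29.25% = 39.25%.

39.25%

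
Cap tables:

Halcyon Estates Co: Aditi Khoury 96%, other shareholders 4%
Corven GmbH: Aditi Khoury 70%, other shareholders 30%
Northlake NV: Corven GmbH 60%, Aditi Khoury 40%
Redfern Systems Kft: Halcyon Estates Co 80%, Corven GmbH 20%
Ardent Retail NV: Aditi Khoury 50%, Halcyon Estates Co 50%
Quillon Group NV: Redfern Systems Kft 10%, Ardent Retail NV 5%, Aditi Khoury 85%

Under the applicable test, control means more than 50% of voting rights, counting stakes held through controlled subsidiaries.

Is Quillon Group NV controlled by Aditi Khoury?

Yes

Aditi holds 96% of Halcyon, so Aditi controls Halcyon.
Aditi and Halcyon together hold 50% + 50% = 100% of Ardent, so Aditi controls Ardent.
Aditi holds 70% of Corven, so Aditi controls Corven.
Halcyon and Corven together hold 80% + 20% = 100% of Redfern, so Aditi controls Redfern.
Redfern and Ardent and Aditi together hold 10% + 5% + 85% = 100% of Quillon, so Aditi controls Quillon.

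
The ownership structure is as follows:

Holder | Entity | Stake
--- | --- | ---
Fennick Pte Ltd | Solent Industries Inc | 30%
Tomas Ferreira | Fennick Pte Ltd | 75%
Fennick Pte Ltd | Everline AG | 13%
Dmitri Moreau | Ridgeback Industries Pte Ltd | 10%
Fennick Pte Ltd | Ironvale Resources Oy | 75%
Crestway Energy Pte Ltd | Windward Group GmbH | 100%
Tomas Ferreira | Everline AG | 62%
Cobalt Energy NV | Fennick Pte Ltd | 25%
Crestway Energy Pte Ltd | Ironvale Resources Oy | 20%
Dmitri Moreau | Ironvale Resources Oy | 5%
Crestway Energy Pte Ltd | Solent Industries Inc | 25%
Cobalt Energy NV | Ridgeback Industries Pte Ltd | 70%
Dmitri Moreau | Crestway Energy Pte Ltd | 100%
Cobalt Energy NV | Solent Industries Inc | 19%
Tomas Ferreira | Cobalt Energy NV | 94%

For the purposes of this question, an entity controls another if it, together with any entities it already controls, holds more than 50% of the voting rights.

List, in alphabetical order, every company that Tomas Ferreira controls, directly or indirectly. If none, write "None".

Cobalt Energy NV, Everline AG, Fennick Pte Ltd, Ironvale Resources Oy, Ridgeback Industries Pte Ltd

Tomas holds 94% of Cobalt, so Tomas controls Cobalt.
Cobalt and Tomas together hold 25% + 75% = 100% of Fennick, so Tomas controls Fennick.
Cobalt holds 70% of Ridgeback, so Tomas controls Ridgeback.
Fennick and Tomas together hold 13% + 62% = 75% of Everline, so Tomas controls Everline.
Fennick holds 75% of Ironvale, so Tomas controls Ironvale.
No other company's threshold is met.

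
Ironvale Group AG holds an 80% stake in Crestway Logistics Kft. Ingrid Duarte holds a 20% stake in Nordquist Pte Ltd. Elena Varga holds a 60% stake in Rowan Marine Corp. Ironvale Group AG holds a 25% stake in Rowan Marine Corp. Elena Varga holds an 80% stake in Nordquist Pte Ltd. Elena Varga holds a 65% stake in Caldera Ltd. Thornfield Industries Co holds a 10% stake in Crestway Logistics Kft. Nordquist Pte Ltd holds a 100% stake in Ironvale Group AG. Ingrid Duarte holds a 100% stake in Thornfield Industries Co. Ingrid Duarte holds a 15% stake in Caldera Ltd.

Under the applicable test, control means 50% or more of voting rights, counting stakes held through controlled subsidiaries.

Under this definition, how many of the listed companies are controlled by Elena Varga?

5

Elena holds 80% of Nordquist, so Elena controls Nordquist.
Elena holds 65% of Caldera, so Elena controls Caldera.
Nordquist holds 100% of Ironvale, so Elena controls Ironvale.
Ironvale holds 80% of Crestway, so Elena controls Crestway.
Ironvale and Elena together hold 25% + 60% = 85% of Rowan, so Elena controls Rowan.
No other company's threshold is met.
Elena controls 5 companies.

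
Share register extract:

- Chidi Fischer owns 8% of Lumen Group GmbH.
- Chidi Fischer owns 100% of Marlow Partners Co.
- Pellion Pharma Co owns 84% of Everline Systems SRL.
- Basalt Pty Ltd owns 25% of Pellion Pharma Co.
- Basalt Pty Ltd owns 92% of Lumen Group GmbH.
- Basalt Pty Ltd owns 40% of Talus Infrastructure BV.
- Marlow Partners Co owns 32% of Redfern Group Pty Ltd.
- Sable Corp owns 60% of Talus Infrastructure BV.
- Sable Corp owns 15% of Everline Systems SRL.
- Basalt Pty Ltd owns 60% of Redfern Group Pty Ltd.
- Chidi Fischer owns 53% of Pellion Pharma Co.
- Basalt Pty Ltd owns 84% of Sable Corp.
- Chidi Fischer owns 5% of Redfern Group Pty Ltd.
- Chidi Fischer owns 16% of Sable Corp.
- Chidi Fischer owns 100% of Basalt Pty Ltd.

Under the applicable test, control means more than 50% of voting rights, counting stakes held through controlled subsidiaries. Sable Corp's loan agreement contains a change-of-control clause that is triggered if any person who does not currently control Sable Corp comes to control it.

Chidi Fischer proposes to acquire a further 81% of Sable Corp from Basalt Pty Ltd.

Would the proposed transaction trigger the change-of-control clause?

No

The purchase adds only to Chidi's holdings (Basalt's stake shrinks), so Chidi is the only person who could newly come to control Sable.
Chidi holds 100% of Basalt, so Chidi controls Basalt.
Chidi and Basalt together hold 16% + 84% = 100% of Sable, so Chidi controls Sable.
So Chidi already controls Sable before the transaction.
After the purchase, Chidi's direct stake in Sable rises to 16% + 81% = 97%, and Basalt's stake falls to 3%.
Chidi controlled Sable already, so this is not a new person acquiring control; every other person's position is unchanged or reduced.
No new person acquires control, so the clause is not triggered.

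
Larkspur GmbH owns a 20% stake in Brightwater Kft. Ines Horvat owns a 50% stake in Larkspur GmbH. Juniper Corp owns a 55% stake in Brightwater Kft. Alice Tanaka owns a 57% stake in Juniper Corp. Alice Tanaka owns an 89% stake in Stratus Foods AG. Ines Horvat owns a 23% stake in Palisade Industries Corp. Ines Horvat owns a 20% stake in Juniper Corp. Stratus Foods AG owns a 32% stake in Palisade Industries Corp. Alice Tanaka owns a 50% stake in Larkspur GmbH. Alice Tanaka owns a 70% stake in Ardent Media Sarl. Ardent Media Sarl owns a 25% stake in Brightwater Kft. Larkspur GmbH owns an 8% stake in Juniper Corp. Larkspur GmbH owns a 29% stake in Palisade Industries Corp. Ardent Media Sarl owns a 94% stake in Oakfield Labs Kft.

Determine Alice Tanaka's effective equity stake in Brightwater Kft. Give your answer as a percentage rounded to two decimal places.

Alice reaches Brightwater along 4 paths.
Via Larkspur: 50% × 20% = 10%.
Via Juniper: 57% × 55% = 31.35%.
Via Larkspur → Juniper: 50% × 8% × 55% = 2.2%.
Via Ardent: 70% × 25% = 17.5%.
Total: 10% + 31.35% + 2.2% + 17.5% = 61.05%.

61.05%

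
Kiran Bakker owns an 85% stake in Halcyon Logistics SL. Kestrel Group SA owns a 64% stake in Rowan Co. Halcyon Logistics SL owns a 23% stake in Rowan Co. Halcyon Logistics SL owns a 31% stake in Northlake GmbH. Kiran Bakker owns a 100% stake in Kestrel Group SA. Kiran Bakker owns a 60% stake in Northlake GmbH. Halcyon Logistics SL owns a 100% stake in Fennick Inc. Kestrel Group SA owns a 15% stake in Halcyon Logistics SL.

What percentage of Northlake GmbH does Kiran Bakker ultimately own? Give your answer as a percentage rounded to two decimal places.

91.00%

Kiran reaches Northlake along 3 paths.
Via Kestrel → Halcyon: 100% × 15% × 31% = 4.65%.
Via Halcyon: 85% × 31% = 26.35%.
Direct stake: 60% = 60%.
Total: 4.65% + 26.35% + 60% = 91%.
Rounded: 91.00%.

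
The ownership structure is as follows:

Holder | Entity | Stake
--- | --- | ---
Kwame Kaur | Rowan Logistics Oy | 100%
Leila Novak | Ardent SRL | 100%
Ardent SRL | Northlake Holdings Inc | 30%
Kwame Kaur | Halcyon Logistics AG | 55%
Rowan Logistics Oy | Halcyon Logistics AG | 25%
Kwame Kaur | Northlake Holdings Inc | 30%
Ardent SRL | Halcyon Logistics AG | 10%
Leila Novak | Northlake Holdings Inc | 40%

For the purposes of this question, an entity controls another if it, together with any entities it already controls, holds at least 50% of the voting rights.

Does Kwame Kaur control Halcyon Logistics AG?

Yes

Kwame holds 100% of Rowan, so Kwame controls Rowan.
Kwame and Rowan together hold 55% + 25% = 80% of Halcyon, so Kwame controls Halcyon.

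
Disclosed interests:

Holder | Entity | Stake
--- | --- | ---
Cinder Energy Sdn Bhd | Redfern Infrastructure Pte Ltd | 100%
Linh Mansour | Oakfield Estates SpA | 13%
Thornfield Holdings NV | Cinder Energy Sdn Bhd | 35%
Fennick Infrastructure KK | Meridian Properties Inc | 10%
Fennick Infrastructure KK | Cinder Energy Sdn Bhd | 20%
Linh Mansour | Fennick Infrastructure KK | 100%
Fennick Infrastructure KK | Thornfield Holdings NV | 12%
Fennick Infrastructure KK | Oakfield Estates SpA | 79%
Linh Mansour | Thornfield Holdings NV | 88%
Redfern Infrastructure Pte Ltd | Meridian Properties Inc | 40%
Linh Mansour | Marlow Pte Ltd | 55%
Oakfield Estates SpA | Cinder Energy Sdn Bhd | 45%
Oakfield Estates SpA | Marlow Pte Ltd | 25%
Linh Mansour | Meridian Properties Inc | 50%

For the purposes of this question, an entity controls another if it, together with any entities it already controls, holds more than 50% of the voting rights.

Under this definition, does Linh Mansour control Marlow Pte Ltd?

Linh holds 100% of Fennick, so Linh controls Fennick.
Linh and Fennick together hold 13% + 79% = 92% of Oakfield, so Linh controls Oakfield.
Oakfield and Linh together hold 25% + 55% = 80% of Marlow, so Linh controls Marlow.

Yes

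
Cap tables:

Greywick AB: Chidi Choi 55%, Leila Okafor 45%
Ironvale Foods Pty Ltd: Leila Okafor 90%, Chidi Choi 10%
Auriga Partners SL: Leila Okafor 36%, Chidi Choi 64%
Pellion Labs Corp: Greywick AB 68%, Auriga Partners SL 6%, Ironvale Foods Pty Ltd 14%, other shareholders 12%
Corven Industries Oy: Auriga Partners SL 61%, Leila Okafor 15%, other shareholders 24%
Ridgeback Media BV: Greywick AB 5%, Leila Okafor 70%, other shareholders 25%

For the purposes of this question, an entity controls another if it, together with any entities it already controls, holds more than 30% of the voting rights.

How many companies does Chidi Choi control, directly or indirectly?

Chidi holds 55% of Greywick, so Chidi controls Greywick.
Chidi holds 64% of Auriga, so Chidi controls Auriga.
Greywick and Auriga together hold 68% + 6% = 74% of Pellion, so Chidi controls Pellion.
Auriga holds 61% of Corven, so Chidi controls Corven.
No other company's threshold is met.
Chidi controls 4 companies.

4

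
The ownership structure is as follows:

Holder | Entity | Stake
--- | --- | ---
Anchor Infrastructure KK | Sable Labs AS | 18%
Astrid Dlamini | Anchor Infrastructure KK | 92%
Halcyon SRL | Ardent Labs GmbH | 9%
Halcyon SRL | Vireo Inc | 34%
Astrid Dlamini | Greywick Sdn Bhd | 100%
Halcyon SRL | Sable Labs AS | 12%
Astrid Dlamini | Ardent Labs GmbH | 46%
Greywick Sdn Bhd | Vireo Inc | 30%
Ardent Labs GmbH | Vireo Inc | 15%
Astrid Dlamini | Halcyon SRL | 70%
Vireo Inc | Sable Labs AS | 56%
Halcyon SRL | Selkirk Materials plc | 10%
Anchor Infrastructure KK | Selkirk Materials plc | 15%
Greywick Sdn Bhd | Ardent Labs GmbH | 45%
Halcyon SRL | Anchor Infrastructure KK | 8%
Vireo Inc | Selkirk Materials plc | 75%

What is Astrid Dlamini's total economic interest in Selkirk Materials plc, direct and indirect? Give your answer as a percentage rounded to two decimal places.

Astrid reaches Selkirk along 8 paths.
Via Halcyon: 70% × 10% = 7%.
Via Greywick → Ardent → Vireo: 100% × 45% × 15% × 75% = 5.0625%.
Via Ardent → Vireo: 46% × 15% × 75% = 5.175%.
Via Halcyon → Ardent → Vireo: 70% × 9% × 15% × 75% = 0.70875%.
Via Greywick → Vireo: 100% × 30% × 75% = 22.5%.
Via Halcyon → Vireo: 70% × 34% × 75% = 17.85%.
Via Halcyon → Anchor: 70% × 8% × 15% = 0.84%.
Via Anchor: 92% × 15% = 13.8%.
Total: 7% + 5.0625% + 5.175% + 0.70875% + 22.5% + 17.85% + 0.84% + 13.8% = 72.93625%.
Rounded: 72.94%.

72.94%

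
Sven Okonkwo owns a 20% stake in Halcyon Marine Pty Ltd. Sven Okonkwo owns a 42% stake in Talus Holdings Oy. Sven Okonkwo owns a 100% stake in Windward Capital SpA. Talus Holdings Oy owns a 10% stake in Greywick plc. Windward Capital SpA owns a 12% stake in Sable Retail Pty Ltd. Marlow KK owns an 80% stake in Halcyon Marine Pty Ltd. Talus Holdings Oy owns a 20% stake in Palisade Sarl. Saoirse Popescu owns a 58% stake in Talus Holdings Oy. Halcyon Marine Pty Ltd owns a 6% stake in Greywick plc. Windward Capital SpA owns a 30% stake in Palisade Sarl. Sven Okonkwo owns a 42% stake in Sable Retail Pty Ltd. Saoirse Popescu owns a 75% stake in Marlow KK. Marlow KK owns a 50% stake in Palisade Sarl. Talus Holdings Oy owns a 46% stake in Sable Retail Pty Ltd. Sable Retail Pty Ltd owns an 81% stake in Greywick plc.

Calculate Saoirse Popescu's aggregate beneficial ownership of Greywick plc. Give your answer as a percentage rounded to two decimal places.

31.01%

Saoirse reaches Greywick along 3 paths.
Via Marlow → Halcyon: 75% × 80% × 6% = 3.6%.
Via Talus → Sable: 58% × 46% × 81% = 21.6108%.
Via Talus: 58% × 10% = 5.8%.
Total: 3.6% + 21.6108% + 5.8% = 31.0108%.
Rounded: 31.01%.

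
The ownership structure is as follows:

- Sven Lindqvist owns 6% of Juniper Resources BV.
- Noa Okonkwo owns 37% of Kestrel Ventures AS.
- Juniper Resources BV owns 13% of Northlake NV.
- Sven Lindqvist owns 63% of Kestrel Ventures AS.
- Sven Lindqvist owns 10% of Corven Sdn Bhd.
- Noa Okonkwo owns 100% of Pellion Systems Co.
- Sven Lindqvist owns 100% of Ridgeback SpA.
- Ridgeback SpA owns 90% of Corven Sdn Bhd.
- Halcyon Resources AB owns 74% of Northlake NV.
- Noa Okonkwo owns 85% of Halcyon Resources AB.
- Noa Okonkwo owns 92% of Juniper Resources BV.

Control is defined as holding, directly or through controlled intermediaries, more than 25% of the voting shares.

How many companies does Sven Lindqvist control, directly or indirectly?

Sven holds 100% of Ridgeback, so Sven controls Ridgeback.
Sven holds 63% of Kestrel, so Sven controls Kestrel.
Sven and Ridgeback together hold 10% + 90% = 100% of Corven, so Sven controls Corven.
No other company's threshold is met.
Sven controls 3 companies.

3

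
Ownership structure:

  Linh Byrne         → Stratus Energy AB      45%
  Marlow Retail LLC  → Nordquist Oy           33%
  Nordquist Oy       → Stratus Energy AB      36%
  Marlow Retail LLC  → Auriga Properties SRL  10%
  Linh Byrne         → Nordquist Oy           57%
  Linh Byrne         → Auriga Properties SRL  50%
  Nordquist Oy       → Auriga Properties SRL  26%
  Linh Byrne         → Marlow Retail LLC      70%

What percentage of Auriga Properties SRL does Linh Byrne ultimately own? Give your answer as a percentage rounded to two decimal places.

77.83%

Linh reaches Auriga along 4 paths.
Via Nordquist: 57% × 26% = 14.82%.
Via Marlow → Nordquist: 70% × 33% × 26% = 6.006%.
Via Marlow: 70% × 10% = 7%.
Direct stake: 50% = 50%.
Total: 14.82% + 6.006% + 7% + 50% = 77.826%.
Rounded: 77.83%.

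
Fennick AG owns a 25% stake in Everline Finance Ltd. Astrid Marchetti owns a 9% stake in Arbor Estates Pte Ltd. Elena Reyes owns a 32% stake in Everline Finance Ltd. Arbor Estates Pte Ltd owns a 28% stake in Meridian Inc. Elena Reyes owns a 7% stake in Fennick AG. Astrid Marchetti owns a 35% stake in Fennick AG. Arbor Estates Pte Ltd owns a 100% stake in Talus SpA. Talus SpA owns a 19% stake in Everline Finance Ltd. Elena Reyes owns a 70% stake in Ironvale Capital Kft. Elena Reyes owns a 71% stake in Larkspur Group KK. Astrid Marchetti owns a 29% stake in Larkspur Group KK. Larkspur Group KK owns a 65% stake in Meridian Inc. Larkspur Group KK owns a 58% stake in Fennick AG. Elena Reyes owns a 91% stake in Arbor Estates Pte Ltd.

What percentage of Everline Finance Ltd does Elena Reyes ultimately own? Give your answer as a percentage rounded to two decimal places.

Elena reaches Everline along 4 paths.
Via Larkspur → Fennick: 71% × 58% × 25% = 10.295%.
Via Fennick: 7% × 25% = 1.75%.
Via Arbor → Talus: 91% × 100% × 19% = 17.29%.
Direct stake: 32% = 32%.
Total: 10.295% + 1.75% + 17.29% + 32% = 61.335%.
Rounded: 61.34%.

61.34%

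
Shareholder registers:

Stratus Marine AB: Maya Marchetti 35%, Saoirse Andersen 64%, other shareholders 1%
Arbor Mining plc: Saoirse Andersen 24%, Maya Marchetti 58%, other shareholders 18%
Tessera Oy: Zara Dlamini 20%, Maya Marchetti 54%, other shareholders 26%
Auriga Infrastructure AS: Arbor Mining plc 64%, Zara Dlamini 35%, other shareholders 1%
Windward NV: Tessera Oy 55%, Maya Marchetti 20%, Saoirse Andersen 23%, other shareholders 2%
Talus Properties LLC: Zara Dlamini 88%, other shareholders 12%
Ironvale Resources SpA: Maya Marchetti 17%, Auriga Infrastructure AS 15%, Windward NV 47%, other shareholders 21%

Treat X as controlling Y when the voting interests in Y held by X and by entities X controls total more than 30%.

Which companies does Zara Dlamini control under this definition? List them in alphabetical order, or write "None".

Zara holds 35% of Auriga, so Zara controls Auriga.
Zara holds 88% of Talus, so Zara controls Talus.
No other company's threshold is met.

Auriga Infrastructure AS, Talus Properties LLC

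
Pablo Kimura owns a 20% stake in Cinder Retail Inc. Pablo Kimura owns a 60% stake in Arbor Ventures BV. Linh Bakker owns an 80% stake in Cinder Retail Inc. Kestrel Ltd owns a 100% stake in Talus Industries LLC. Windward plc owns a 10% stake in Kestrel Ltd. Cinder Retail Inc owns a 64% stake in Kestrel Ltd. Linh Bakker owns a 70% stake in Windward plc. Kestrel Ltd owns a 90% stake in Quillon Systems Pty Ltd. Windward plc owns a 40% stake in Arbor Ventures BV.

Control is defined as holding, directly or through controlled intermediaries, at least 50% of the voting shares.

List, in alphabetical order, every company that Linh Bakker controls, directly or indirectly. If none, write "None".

Linh holds 70% of Windward, so Linh controls Windward.
Linh holds 80% of Cinder, so Linh controls Cinder.
Windward and Cinder together hold 10% + 64% = 74% of Kestrel, so Linh controls Kestrel.
Kestrel holds 100% of Talus, so Linh controls Talus.
Kestrel holds 90% of Quillon, so Linh controls Quillon.
No other company's threshold is met.

Cinder Retail Inc, Kestrel Ltd, Quillon Systems Pty Ltd, Talus Industries LLC, Windward plc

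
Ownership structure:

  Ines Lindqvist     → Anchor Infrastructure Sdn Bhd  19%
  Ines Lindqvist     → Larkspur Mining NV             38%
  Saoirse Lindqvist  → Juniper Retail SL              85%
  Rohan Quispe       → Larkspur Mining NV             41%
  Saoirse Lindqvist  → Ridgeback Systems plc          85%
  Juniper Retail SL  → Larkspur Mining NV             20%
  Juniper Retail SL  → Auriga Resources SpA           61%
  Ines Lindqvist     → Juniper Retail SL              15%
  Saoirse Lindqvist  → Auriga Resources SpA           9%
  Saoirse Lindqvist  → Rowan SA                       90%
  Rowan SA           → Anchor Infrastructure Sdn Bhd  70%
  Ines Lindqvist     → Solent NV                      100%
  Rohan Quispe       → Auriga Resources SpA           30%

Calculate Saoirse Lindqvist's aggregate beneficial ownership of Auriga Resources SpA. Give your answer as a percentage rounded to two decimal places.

Saoirse reaches Auriga along 2 paths.
Direct stake: 9% = 9%.
Via Juniper: 85% × 61% = 51.85%.
Total: 9% + 51.85% = 60.85%.

60.85%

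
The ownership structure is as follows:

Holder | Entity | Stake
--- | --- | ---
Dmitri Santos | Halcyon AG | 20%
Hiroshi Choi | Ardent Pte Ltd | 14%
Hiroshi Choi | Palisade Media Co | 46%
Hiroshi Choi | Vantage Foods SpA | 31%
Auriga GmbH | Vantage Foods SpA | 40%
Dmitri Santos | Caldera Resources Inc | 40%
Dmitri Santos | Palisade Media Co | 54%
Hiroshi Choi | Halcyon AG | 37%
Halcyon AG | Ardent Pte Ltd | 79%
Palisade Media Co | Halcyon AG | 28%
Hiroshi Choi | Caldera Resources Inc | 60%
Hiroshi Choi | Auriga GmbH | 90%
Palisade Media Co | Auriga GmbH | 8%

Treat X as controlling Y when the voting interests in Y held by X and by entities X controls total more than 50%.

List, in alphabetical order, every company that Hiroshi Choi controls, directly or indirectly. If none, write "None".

Hiroshi holds 90% of Auriga, so Hiroshi controls Auriga.
Auriga and Hiroshi together hold 40% + 31% = 71% of Vantage, so Hiroshi controls Vantage.
Hiroshi holds 60% of Caldera, so Hiroshi controls Caldera.
No other company's threshold is met.

Auriga GmbH, Caldera Resources Inc, Vantage Foods SpA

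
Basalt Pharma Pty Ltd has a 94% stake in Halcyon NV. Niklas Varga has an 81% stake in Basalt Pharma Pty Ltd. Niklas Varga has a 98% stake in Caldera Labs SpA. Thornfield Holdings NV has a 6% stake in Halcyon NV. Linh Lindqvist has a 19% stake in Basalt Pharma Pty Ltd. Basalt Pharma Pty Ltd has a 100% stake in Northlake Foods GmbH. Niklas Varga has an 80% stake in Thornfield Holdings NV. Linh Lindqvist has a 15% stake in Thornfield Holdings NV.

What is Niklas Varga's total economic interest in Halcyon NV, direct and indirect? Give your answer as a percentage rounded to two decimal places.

Niklas reaches Halcyon along 2 paths.
Via Basalt: 81% × 94% = 76.14%.
Via Thornfield: 80% × 6% = 4.8%.
Total: 76.14% + 4.8% = 80.94%.

80.94%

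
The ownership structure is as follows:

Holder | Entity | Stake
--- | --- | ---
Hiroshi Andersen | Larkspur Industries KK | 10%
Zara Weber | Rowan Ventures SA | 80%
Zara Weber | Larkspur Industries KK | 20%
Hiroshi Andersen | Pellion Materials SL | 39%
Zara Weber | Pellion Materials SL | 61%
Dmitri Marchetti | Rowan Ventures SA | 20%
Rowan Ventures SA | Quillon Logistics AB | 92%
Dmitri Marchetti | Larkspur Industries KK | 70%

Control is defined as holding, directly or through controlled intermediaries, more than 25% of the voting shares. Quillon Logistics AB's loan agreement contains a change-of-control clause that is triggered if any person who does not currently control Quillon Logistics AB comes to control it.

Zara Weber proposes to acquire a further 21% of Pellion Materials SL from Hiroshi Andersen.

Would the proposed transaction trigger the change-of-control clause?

No

The purchase adds only to Zara's holdings (Hiroshi's stake shrinks), so Zara is the only person who could newly come to control Quillon.
Zara holds 80% of Rowan, so Zara controls Rowan.
Rowan holds 92% of Quillon, so Zara controls Quillon.
So Zara already controls Quillon before the transaction.
After the purchase, Zara's direct stake in Pellion rises to 61% + 21% = 82%, and Hiroshi's stake falls to 18%.
Zara controlled Quillon already, so this is not a new person acquiring control; every other person's position is unchanged or reduced.
No new person acquires control, so the clause is not triggered.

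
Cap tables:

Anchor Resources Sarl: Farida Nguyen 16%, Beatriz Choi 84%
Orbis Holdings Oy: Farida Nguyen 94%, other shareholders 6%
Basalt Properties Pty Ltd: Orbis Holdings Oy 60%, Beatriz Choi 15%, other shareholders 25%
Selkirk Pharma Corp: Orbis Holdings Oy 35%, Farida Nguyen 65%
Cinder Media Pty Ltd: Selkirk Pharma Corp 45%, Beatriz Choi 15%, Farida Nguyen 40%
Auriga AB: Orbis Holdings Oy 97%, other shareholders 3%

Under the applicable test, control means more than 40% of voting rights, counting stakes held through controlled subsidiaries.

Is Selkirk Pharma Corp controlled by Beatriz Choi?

Beatriz holds 84% of Anchor, so Beatriz controls Anchor.
Neither Beatriz nor any entity Beatriz controls holds any voting interest in Selkirk.
So Beatriz does not control Selkirk.

No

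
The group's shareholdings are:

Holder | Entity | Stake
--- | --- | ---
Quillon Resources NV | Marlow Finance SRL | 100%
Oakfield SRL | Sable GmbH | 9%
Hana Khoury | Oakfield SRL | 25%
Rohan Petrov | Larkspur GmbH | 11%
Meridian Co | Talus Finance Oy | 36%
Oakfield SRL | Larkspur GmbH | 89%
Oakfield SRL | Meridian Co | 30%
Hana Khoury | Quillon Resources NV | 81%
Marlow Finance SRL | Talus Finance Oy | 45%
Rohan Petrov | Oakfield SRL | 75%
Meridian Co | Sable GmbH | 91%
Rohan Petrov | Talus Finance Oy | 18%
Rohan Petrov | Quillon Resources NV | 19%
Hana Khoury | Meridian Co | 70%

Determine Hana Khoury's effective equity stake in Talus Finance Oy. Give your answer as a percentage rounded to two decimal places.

64.35%

Hana reaches Talus along 3 paths.
Via Meridian: 70% × 36% = 25.2%.
Via Oakfield → Meridian: 25% × 30% × 36% = 2.7%.
Via Quillon → Marlow: 81% × 100% × 45% = 36.45%.
Total: 25.2% + 2.7% + 36.45% = 64.35%.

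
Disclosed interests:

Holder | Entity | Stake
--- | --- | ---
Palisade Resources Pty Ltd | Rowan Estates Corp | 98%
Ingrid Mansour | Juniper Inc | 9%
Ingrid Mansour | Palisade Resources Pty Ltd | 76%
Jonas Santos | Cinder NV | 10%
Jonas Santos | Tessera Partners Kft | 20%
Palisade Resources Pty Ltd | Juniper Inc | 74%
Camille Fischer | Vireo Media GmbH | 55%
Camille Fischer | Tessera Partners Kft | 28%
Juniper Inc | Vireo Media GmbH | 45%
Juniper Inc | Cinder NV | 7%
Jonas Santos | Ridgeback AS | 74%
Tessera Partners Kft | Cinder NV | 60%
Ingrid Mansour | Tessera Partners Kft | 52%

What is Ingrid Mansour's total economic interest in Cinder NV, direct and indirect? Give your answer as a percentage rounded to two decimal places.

Ingrid reaches Cinder along 3 paths.
Via Tessera: 52% × 60% = 31.2%.
Via Palisade → Juniper: 76% × 74% × 7% = 3.9368%.
Via Juniper: 9% × 7% = 0.63%.
Total: 31.2% + 3.9368% + 0.63% = 35.7668%.
Rounded: 35.77%.

35.77%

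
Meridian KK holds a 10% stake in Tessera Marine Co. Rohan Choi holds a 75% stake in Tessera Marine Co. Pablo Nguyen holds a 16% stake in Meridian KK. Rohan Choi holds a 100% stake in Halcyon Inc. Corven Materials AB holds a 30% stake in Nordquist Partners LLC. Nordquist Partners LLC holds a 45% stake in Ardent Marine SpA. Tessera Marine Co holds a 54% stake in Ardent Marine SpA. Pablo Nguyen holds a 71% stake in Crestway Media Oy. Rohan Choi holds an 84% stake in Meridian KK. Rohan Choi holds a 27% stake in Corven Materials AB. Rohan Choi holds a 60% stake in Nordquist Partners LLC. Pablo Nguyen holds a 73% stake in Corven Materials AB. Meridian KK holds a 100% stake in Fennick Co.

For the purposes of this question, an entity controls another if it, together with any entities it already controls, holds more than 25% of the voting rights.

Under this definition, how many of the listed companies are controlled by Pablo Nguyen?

4

Pablo holds 73% of Corven, so Pablo controls Corven.
Pablo holds 71% of Crestway, so Pablo controls Crestway.
Corven holds 30% of Nordquist, so Pablo controls Nordquist.
Nordquist holds 45% of Ardent, so Pablo controls Ardent.
No other company's threshold is met.
Pablo controls 4 companies.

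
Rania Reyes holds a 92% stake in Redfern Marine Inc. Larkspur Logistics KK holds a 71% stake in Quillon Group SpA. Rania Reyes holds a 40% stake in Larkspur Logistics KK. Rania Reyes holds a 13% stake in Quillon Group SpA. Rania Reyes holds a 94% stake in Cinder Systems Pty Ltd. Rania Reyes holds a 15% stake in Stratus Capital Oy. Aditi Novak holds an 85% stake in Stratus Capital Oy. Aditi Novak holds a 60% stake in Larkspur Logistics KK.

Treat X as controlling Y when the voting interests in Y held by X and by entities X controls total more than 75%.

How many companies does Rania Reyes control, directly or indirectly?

2

Rania holds 92% of Redfern, so Rania controls Redfern.
Rania holds 94% of Cinder, so Rania controls Cinder.
No other company's threshold is met.
Rania controls 2 companies.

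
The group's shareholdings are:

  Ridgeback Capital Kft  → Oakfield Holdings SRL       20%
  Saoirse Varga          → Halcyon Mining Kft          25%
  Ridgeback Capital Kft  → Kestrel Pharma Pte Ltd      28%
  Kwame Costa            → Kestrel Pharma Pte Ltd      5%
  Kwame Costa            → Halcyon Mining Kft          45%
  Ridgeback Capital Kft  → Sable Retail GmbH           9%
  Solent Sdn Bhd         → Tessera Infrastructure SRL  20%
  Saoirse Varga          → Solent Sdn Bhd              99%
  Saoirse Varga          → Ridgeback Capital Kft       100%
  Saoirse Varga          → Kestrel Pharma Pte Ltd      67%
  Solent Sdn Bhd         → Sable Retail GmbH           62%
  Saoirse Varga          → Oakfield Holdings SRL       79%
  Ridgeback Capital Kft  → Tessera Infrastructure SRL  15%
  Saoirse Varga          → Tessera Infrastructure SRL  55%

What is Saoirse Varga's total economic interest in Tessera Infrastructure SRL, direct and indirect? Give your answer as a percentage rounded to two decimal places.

Saoirse reaches Tessera along 3 paths.
Direct stake: 55% = 55%.
Via Solent: 99% × 20% = 19.8%.
Via Ridgeback: 100% × 15% = 15%.
Total: 55% + 19.8% + 15% = 89.8%.
Rounded: 89.80%.

89.80%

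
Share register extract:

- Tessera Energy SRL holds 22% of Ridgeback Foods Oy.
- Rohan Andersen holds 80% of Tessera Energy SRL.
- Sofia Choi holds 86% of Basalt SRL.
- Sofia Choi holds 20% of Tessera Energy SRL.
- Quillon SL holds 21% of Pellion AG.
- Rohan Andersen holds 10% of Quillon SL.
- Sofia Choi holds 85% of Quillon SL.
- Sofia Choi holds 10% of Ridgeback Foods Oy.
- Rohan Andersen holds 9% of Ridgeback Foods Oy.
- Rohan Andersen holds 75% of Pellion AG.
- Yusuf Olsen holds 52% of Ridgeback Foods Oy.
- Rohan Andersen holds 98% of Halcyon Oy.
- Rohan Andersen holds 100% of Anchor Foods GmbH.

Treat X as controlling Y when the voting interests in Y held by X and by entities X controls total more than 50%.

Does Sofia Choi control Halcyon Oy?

No

Sofia holds 86% of Basalt, so Sofia controls Basalt.
Sofia holds 85% of Quillon, so Sofia controls Quillon.
Neither Sofia nor any entity Sofia controls holds any voting interest in Halcyon.
So Sofia does not control Halcyon.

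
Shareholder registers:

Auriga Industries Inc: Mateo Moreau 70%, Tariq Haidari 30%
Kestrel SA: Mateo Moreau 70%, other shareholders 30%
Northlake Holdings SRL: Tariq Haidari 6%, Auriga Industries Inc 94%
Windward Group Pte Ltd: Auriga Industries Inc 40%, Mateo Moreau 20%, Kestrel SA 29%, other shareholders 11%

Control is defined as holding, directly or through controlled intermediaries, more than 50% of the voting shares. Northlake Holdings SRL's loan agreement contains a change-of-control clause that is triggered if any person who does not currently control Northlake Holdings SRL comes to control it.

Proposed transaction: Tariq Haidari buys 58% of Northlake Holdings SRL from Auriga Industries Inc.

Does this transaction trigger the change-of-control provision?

Yes

The purchase adds only to Tariq's holdings (Auriga's stake shrinks), so Tariq is the only person who could newly come to control Northlake.
Tariq's largest direct stake is 30% in Auriga, which does not meet the threshold, so Tariq controls no company.
In Northlake, Tariq's side holds only 6%, not > 50%.
So before the transaction, Tariq does not control Northlake.
After the purchase, Tariq's direct stake in Northlake rises to 6% + 58% = 64%, and Auriga's stake falls to 36%.
Tariq holds 64% of Northlake, so Tariq controls Northlake.
Tariq did not control Northlake before and does after, so the clause is triggered.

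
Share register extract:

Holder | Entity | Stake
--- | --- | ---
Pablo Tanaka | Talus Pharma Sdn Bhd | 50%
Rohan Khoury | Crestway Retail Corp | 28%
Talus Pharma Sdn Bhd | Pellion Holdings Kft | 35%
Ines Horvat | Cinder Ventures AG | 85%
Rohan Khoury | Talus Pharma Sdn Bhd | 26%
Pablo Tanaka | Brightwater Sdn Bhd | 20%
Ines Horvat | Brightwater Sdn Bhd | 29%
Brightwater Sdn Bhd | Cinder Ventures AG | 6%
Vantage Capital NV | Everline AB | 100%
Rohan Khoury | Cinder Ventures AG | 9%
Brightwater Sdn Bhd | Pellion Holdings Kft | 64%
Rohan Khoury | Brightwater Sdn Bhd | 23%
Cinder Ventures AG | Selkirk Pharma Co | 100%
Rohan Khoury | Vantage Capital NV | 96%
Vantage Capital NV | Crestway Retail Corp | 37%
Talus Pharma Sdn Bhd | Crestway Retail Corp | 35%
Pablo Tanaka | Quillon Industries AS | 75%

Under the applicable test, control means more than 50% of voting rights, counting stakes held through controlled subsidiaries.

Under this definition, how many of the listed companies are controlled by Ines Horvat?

2

Ines holds 85% of Cinder, so Ines controls Cinder.
Cinder holds 100% of Selkirk, so Ines controls Selkirk.
No other company's threshold is met.
Ines controls 2 companies.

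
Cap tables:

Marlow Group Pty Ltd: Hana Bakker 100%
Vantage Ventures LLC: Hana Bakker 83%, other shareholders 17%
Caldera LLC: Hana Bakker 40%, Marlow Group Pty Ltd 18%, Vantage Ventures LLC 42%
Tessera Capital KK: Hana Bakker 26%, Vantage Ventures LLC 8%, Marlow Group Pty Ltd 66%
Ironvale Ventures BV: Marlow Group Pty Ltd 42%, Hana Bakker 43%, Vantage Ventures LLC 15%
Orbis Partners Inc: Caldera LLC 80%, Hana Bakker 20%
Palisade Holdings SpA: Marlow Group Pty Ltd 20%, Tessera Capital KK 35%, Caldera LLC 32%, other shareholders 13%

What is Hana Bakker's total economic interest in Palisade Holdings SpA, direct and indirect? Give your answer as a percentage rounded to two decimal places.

84.24%

Hana reaches Palisade along 7 paths.
Via Marlow: 100% × 20% = 20%.
Via Tessera: 26% × 35% = 9.1%.
Via Vantage → Tessera: 83% × 8% × 35% = 2.324%.
Via Marlow → Tessera: 100% × 66% × 35% = 23.1%.
Via Caldera: 40% × 32% = 12.8%.
Via Marlow → Caldera: 100% × 18% × 32% = 5.76%.
Via Vantage → Caldera: 83% × 42% × 32% = 11.1552%.
Total: 20% + 9.1% + 2.324% + 23.1% + 12.8% + 5.76% + 11.1552% = 84.2392%.
Rounded: 84.24%.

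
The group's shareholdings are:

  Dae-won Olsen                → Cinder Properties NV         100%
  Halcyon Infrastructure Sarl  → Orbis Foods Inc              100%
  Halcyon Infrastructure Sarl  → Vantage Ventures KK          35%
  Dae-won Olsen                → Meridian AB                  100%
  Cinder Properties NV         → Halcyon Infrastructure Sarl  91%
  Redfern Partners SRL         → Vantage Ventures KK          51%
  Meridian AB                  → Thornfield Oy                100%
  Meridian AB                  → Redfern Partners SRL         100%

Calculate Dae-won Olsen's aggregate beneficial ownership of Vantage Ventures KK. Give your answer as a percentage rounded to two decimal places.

Dae-won reaches Vantage along 2 paths.
Via Meridian → Redfern: 100% × 100% × 51% = 51%.
Via Cinder → Halcyon: 100% × 91% × 35% = 31.85%.
Total: 51% + 31.85% = 82.85%.

82.85%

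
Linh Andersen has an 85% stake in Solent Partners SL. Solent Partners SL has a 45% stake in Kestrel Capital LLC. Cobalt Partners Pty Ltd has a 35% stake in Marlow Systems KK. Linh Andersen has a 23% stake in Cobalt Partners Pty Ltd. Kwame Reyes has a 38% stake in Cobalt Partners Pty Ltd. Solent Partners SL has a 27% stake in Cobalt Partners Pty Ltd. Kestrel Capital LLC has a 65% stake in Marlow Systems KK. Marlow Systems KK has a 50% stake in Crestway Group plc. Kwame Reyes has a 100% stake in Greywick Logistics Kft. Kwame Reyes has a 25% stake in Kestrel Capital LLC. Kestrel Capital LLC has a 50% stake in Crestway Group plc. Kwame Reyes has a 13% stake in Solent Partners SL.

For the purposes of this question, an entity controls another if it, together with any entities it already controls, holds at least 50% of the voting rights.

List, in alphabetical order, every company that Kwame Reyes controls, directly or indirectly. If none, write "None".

Kwame holds 100% of Greywick, so Kwame controls Greywick.
No other company's threshold is met.

Greywick Logistics Kft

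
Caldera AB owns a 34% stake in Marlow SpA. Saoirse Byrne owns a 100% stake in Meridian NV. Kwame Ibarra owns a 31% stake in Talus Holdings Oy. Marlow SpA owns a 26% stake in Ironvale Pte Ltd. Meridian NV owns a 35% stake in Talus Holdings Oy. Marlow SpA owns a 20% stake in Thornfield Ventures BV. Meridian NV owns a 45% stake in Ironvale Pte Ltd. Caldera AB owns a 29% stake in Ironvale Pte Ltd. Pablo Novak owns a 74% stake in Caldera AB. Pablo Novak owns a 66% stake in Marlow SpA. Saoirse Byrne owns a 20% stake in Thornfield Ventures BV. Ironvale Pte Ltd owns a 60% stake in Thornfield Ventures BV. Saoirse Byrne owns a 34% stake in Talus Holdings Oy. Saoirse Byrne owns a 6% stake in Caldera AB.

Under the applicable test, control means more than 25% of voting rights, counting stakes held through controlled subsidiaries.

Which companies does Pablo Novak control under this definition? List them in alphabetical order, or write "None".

Caldera AB, Ironvale Pte Ltd, Marlow SpA, Thornfield Ventures BV

Pablo holds 74% of Caldera, so Pablo controls Caldera.
Pablo and Caldera together hold 66% + 34% = 100% of Marlow, so Pablo controls Marlow.
Caldera and Marlow together hold 29% + 26% = 55% of Ironvale, so Pablo controls Ironvale.
Marlow and Ironvale together hold 20% + 60% = 80% of Thornfield, so Pablo controls Thornfield.
No other company's threshold is met.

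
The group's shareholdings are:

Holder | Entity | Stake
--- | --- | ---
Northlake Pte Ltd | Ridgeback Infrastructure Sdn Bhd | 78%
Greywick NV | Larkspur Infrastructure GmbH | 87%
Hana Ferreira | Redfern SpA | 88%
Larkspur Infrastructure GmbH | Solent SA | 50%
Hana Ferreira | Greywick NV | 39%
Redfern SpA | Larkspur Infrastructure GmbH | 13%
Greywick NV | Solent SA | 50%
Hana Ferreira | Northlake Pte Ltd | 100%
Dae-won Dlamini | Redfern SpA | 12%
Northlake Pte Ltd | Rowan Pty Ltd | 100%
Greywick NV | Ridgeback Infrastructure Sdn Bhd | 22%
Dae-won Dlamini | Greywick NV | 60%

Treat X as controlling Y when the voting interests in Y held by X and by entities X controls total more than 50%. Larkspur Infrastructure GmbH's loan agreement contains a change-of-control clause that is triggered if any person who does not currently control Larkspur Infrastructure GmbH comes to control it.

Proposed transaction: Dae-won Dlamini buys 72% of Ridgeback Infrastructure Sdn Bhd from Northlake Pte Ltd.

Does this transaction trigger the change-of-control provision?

No

The purchase adds only to Dae-won's holdings (Northlake's stake shrinks), so Dae-won is the only person who could newly come to control Larkspur.
Dae-won holds 60% of Greywick, so Dae-won controls Greywick.
Greywick holds 87% of Larkspur, so Dae-won controls Larkspur.
So Dae-won already controls Larkspur before the transaction.
After the purchase, Dae-won holds 72% of Ridgeback directly, and Northlake's stake falls to 6%.
Dae-won controlled Larkspur already, so this is not a new person acquiring control; every other person's position is unchanged or reduced.
No new person acquires control, so the clause is not triggered.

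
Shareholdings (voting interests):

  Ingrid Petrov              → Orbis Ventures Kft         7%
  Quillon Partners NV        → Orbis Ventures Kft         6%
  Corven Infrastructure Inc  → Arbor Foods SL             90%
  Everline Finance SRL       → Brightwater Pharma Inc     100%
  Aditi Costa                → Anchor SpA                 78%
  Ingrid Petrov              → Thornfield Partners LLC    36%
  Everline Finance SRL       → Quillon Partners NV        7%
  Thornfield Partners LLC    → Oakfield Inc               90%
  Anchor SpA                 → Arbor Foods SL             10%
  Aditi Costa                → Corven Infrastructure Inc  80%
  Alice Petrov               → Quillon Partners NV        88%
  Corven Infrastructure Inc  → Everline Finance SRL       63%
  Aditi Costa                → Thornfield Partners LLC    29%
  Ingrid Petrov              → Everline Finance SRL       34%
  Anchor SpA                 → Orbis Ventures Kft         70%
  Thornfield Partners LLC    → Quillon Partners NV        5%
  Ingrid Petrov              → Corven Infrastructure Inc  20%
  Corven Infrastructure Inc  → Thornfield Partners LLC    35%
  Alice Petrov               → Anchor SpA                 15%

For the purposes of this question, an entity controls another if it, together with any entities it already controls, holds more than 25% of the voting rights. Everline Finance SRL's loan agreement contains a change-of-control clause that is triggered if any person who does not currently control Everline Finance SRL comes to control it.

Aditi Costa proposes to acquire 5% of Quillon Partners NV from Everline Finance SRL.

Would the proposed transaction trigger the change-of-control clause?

No

The purchase adds only to Aditi's holdings (Everline's stake shrinks), so Aditi is the only person who could newly come to control Everline.
Aditi holds 80% of Corven, so Aditi controls Corven.
Corven holds 63% of Everline, so Aditi controls Everline.
So Aditi already controls Everline before the transaction.
After the purchase, Aditi holds 5% of Quillon directly, and Everline's stake falls to 2%.
Aditi controlled Everline already, so this is not a new person acquiring control; every other person's position is unchanged or reduced.
No new person acquires control, so the clause is not triggered.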